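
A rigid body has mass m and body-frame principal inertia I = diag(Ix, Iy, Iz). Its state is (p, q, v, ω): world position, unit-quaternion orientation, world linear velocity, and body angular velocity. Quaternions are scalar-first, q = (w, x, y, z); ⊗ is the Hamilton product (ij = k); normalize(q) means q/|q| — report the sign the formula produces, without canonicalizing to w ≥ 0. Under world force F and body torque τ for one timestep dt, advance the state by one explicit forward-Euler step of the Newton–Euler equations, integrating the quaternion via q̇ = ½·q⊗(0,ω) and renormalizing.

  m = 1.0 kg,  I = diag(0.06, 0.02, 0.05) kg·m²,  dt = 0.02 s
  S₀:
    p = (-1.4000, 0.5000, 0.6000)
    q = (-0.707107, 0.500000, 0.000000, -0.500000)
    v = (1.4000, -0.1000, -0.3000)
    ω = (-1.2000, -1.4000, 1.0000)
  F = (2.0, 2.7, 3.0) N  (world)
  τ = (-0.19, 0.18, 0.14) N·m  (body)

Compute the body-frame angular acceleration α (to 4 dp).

ω×(Iω) gyroscopic = (-0.0420, -0.0120, -0.0672)
(τ − ω×Iω)/I = (-2.4667, 9.6000, 4.1440)

α = (-2.4667, 9.6000, 4.1440)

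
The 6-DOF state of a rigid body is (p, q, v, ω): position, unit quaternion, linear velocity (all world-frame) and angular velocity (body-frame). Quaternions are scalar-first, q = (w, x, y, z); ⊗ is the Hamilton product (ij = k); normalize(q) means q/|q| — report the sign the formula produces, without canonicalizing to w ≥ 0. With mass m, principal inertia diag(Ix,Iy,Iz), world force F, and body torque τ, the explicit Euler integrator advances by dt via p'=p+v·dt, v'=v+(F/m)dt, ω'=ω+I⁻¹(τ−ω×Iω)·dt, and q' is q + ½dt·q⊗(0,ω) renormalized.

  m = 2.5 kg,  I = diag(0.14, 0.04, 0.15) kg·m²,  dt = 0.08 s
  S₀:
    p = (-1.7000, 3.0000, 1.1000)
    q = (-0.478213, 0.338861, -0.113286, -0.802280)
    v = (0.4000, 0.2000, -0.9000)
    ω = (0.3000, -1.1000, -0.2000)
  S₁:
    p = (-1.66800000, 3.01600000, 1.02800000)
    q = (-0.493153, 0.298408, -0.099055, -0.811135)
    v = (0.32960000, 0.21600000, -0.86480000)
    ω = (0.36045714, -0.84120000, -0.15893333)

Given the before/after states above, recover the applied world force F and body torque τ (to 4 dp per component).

F = (-2.2000, 0.5000, 1.1000)
τ = (0.1300, 0.1300, 0.1100)

v₁ − v₀ = (-0.07040000, 0.01600000, 0.03520000)
F = m·Δv/dt = (-2.2000, 0.5000, 1.1000)
rate change Δω = (0.06045714, 0.25880000, 0.04106667)
gyro term ω₀×Iω₀ = (0.0242, 0.0006, 0.0330)
τ = I·(Δω/dt) + ω₀×(Iω₀) = (0.1300, 0.1300, 0.1100)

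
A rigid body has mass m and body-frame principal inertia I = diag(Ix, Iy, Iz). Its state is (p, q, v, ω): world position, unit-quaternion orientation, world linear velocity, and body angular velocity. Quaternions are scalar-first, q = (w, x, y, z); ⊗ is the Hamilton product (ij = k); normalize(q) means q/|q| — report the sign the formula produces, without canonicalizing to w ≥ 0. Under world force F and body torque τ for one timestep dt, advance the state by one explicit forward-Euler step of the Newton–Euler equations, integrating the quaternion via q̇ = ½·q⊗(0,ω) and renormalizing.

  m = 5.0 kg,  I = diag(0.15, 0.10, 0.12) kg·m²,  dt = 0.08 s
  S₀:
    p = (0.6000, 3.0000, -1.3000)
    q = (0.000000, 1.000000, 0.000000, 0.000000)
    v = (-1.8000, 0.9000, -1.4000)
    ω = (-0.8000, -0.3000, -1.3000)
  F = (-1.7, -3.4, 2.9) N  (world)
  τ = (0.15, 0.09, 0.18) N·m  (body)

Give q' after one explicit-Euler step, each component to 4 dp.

q' = (0.0319, 0.9981, 0.0519, -0.0120)

q⊗(0,ω) = (0.8000000, 0.0000000, 1.3000000, -0.3000000)
updated quaternion q' = (0.0319, 0.9981, 0.0519, -0.0120)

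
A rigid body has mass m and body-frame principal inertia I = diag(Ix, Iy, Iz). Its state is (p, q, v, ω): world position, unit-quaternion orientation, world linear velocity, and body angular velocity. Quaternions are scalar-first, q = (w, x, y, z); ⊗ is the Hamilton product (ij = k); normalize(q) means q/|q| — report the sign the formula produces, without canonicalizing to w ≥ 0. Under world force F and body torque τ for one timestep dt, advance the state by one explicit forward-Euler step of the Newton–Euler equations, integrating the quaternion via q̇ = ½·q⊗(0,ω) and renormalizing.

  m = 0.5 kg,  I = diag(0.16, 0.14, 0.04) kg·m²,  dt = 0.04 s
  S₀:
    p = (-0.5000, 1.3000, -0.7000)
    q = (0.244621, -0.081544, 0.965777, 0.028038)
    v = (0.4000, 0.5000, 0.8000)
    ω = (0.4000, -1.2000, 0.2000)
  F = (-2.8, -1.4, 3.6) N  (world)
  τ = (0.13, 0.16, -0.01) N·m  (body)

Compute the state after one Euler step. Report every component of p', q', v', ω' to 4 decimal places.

p' = (-0.4840, 1.3200, -0.6680)
q' = (0.2683, -0.0750, 0.9601, 0.0232)
v' = (0.1760, 0.3880, 1.0880)
ω' = (0.4265, -1.1570, 0.1804)

a = (-5.6000, -2.8000, 7.2000)
p + v·dt = (-0.4840, 1.3200, -0.6680)
v' = v + a·dt = (0.1760, 0.3880, 1.0880)
α = I⁻¹(τ − ω×Iω) = (0.6625, 1.0743, -0.4900)
ω' = ω + α·dt = (0.4265, -1.1570, 0.1804)
Hamilton product q⊗(0,ω) = (1.1859424, 0.3246494, -0.2660212, -0.2395338)
q + ½dt·q⊗(0,ω), renormalized = (0.2683, -0.0750, 0.9601, 0.0232)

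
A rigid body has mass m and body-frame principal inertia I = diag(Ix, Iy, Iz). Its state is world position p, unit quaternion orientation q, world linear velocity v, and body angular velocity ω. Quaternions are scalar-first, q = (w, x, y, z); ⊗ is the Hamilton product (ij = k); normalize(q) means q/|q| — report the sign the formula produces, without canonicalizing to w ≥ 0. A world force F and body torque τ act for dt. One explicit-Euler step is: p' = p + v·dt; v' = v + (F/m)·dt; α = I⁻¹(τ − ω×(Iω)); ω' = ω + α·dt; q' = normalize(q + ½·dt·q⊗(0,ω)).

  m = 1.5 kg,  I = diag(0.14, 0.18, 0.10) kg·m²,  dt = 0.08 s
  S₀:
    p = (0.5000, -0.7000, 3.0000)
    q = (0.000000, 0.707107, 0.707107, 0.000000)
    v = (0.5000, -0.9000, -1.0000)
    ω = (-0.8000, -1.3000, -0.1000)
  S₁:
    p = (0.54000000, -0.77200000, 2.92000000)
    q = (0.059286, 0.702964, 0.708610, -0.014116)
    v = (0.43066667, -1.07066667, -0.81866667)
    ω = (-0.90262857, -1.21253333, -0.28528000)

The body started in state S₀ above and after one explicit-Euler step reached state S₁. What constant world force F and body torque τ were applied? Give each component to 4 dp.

v₁ − v₀ = (-0.06933333, -0.17066667, 0.18133333)
m·(v₁−v₀)/dt = (-1.3000, -3.2000, 3.4000)
ω₁ − ω₀ = (-0.10262857, 0.08746667, -0.18528000)
gyro term ω₀×Iω₀ = (-0.0104, 0.0032, 0.0416)
I·α + gyro = (-0.1900, 0.2000, -0.1900)

F = (-1.3000, -3.2000, 3.4000)
τ = (-0.1900, 0.2000, -0.1900)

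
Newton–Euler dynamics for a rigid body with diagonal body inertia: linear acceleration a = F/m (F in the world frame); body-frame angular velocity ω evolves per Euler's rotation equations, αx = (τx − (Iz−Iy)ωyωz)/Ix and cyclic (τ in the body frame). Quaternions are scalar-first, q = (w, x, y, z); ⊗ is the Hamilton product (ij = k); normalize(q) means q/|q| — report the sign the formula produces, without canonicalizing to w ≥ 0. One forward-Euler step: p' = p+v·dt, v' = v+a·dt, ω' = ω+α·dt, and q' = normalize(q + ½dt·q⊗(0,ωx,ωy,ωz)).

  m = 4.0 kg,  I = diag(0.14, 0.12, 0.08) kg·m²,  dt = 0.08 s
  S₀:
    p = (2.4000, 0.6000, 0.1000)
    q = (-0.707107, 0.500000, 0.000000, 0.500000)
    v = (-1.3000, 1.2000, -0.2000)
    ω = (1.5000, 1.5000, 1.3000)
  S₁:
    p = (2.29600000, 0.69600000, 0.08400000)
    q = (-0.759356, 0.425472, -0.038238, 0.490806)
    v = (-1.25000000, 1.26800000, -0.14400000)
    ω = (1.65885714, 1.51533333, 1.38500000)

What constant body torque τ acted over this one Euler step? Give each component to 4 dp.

τ = (0.2000, 0.1400, 0.0400)

rate change Δω = (0.15885714, 0.01533333, 0.08500000)
I·α + gyro = (0.2000, 0.1400, 0.0400)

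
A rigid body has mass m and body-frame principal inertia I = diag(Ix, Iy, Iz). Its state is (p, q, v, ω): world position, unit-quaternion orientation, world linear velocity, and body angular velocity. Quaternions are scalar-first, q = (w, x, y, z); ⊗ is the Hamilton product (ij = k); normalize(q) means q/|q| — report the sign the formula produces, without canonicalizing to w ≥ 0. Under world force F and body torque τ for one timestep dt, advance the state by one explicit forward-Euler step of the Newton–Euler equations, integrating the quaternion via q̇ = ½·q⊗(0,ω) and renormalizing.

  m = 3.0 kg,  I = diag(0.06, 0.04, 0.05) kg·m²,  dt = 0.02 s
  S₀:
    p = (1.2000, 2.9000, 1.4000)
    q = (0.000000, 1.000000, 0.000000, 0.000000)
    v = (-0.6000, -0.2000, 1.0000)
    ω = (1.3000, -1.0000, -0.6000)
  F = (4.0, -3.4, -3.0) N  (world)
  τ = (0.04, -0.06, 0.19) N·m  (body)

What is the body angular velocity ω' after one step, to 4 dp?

ω' = (1.3113, -1.0261, -0.5344)

precession coupling ω×(Iω) = (0.0060, -0.0078, 0.0260)
(τ − ω×Iω)/I = (0.5667, -1.3050, 3.2800)
ω + α·dt = (1.3113, -1.0261, -0.5344)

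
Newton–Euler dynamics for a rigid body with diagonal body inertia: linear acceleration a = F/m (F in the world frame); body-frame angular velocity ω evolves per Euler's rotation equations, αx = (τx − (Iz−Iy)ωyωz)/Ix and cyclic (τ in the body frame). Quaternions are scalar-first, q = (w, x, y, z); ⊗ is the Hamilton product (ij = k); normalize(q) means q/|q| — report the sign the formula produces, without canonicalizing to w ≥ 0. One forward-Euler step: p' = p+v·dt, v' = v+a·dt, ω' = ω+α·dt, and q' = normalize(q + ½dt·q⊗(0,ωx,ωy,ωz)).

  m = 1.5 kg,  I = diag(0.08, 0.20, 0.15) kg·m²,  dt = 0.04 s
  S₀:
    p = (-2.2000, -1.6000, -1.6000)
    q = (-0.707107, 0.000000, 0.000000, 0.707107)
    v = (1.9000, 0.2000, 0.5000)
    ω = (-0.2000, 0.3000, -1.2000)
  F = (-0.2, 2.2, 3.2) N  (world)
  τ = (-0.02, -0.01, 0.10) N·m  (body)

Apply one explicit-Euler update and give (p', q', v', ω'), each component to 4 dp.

precession coupling ω×(Iω) = (0.0180, -0.0168, -0.0072)
(τ − ω×Iω)/I = (-0.4750, 0.0340, 0.7147)
ω' = ω + α·dt = (-0.2190, 0.3014, -1.1714)
q⊗(0,ω) = (0.8485284, -0.0707107, -0.3535535, 0.8485284)
q' = normalize(q + ½dt·q⊗(0,ω)) = (-0.6899, -0.0014, -0.0071, 0.7239)
linear accel F/m = (-0.1333, 1.4667, 2.1333)
p' = p + v·dt = (-2.1240, -1.5920, -1.5800)
new velocity v' = (1.8947, 0.2587, 0.5853)

p' = (-2.1240, -1.5920, -1.5800)
q' = (-0.6899, -0.0014, -0.0071, 0.7239)
v' = (1.8947, 0.2587, 0.5853)
ω' = (-0.2190, 0.3014, -1.1714)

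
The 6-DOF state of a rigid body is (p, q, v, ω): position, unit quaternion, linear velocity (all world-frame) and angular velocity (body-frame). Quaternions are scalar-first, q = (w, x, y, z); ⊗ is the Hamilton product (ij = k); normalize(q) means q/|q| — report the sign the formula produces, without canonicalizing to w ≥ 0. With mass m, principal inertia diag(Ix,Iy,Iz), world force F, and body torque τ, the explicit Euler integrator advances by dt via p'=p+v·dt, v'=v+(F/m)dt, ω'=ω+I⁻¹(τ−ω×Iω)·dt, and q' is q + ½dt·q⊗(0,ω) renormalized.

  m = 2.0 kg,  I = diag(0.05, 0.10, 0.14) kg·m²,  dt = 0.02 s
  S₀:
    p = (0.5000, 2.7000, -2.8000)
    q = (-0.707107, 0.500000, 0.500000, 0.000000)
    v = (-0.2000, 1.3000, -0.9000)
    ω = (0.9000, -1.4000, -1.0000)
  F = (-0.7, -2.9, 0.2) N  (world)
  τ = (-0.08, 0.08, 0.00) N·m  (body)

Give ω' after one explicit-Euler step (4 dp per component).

ω' = (0.8456, -1.4002, -0.9910)

angular accel α = (-2.7200, -0.0100, 0.4500)
ω' = ω + α·dt = (0.8456, -1.4002, -0.9910)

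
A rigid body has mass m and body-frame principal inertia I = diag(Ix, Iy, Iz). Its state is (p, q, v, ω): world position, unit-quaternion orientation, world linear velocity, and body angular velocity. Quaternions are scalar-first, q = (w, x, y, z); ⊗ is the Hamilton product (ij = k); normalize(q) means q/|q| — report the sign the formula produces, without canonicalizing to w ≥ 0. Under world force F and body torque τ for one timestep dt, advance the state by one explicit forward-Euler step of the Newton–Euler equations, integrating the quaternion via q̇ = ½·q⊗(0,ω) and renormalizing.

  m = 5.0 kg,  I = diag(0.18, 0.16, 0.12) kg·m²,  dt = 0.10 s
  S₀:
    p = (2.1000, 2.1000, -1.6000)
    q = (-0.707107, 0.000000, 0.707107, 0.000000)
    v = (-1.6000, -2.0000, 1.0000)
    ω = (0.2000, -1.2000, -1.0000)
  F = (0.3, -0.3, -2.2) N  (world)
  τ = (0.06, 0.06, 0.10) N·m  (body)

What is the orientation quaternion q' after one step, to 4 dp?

q' = (-0.6626, -0.0423, 0.7472, 0.0282)

2q̇ = q⊗(0,ω) = (0.8485284, -0.8485284, 0.8485284, 0.5656856)
q + ½dt·q⊗(0,ω), renormalized = (-0.6626, -0.0423, 0.7472, 0.0282)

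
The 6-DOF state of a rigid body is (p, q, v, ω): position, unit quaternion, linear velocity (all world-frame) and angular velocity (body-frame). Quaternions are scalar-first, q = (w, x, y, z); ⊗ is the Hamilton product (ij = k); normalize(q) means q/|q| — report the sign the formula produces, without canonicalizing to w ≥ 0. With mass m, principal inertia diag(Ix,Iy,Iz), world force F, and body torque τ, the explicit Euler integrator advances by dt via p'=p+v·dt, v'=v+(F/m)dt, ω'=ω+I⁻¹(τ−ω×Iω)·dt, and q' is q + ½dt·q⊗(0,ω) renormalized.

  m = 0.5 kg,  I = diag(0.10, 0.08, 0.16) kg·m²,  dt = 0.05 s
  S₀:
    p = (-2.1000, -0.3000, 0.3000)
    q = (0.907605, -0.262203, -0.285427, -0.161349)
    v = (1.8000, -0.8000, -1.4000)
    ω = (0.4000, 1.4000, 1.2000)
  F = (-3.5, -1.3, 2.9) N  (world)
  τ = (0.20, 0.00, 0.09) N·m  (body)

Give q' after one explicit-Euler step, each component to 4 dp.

q' = (0.9240, -0.2558, -0.2471, -0.1403)

2q̇ = q⊗(0,ω) = (0.6980978, 0.2464182, 1.5207510, 0.8362126)
updated quaternion q' = (0.9240, -0.2558, -0.2471, -0.1403)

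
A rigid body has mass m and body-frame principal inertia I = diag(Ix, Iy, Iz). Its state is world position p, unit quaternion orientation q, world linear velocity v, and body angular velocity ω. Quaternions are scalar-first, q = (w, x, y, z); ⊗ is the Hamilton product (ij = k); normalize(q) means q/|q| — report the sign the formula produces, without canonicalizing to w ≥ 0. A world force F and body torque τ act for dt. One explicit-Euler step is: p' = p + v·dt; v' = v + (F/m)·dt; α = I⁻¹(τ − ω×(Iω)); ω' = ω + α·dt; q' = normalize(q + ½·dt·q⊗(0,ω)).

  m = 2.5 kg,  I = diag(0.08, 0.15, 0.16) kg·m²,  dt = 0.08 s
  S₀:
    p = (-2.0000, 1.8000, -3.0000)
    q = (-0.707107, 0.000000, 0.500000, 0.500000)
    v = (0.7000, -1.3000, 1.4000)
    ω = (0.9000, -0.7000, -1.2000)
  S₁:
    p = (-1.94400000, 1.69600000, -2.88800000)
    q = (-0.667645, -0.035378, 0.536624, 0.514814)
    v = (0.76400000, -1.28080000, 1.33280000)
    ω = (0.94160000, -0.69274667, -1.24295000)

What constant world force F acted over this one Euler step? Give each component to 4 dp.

F = (2.0000, 0.6000, -2.1000)

velocity change Δv = (0.06400000, 0.01920000, -0.06720000)
applied force F = (2.0000, 0.6000, -2.1000)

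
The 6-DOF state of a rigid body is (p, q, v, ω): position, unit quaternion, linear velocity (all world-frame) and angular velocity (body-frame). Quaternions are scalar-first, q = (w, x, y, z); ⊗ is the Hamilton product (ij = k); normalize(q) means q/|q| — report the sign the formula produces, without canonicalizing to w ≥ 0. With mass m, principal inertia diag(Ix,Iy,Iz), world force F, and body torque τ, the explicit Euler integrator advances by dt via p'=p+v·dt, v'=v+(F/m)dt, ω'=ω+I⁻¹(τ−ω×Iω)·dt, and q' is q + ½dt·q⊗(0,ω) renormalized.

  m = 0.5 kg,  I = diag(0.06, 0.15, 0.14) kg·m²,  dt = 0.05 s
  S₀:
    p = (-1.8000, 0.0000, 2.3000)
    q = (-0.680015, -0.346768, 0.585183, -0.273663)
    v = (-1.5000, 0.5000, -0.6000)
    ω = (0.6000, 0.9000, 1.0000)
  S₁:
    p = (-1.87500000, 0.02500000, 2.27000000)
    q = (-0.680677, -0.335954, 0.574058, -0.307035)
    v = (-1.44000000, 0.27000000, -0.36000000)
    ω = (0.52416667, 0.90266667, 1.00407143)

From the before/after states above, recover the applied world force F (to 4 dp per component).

F = (0.6000, -2.3000, 2.4000)

velocity change Δv = (0.06000000, -0.23000000, 0.24000000)
m·(v₁−v₀)/dt = (0.6000, -2.3000, 2.4000)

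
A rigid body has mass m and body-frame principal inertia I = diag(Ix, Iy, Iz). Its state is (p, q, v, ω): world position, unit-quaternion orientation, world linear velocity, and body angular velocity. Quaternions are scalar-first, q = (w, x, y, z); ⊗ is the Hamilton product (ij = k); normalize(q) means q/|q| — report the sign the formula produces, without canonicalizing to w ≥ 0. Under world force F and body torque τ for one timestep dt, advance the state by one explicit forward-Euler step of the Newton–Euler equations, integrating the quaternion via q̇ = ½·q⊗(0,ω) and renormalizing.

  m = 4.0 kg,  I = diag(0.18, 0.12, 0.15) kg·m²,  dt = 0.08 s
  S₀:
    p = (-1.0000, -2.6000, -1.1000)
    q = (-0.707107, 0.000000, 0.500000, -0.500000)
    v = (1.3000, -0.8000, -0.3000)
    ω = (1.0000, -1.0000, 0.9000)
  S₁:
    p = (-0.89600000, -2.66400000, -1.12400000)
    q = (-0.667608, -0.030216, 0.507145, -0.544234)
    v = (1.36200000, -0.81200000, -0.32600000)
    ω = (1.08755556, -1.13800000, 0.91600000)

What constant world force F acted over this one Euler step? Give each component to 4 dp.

v₁ − v₀ = (0.06200000, -0.01200000, -0.02600000)
applied force F = (3.1000, -0.6000, -1.3000)

F = (3.1000, -0.6000, -1.3000)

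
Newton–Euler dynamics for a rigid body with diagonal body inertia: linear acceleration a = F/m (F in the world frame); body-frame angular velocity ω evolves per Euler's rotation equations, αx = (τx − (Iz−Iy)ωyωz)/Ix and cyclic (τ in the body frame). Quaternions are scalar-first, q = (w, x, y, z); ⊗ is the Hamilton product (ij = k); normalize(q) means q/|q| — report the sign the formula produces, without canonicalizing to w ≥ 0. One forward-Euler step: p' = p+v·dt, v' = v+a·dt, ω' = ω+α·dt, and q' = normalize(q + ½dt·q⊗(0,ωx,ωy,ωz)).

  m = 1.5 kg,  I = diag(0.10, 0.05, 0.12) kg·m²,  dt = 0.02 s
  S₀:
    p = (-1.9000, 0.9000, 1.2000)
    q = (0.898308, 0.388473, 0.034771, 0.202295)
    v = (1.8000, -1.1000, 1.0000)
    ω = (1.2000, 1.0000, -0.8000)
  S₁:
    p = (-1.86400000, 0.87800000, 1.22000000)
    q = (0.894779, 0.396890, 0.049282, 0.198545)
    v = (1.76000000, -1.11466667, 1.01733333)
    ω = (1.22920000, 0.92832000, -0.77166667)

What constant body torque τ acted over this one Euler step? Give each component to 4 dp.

τ = (0.0900, -0.1600, 0.1100)

rate change Δω = (0.02920000, -0.07168000, 0.02833333)
precession coupling = (-0.0560, 0.0192, -0.0600)
applied torque τ = (0.0900, -0.1600, 0.1100)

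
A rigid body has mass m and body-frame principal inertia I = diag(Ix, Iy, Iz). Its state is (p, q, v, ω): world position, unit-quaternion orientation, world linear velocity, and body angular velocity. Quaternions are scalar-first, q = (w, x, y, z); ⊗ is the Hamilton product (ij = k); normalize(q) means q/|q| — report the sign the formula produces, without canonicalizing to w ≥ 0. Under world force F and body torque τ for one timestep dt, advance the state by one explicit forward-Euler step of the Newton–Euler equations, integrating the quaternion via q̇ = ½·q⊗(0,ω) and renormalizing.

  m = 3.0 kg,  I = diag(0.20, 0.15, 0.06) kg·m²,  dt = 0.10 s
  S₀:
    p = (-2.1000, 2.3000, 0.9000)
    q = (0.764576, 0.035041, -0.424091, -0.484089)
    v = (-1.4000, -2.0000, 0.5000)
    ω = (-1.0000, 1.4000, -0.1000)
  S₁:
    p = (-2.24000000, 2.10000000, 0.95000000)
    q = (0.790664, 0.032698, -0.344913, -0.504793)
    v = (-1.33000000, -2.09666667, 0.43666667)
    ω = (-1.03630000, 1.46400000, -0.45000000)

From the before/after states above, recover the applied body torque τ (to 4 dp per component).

rate change Δω = (-0.03630000, 0.06400000, -0.35000000)
I·α + gyro = (-0.0600, 0.1100, -0.1400)

τ = (-0.0600, 0.1100, -0.1400)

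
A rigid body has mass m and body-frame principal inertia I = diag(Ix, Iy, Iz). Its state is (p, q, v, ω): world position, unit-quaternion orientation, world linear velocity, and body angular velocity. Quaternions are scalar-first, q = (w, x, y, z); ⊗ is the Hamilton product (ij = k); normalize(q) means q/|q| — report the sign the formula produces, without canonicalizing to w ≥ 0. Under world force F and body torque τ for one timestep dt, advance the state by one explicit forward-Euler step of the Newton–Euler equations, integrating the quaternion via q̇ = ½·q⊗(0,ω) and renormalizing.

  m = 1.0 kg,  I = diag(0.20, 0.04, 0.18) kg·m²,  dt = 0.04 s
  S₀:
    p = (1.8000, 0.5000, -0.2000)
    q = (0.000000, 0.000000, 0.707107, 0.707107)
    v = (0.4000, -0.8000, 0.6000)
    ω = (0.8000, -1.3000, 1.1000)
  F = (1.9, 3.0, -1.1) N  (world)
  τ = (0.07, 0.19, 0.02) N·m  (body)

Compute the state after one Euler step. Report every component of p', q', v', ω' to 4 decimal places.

p' = (1.8160, 0.4680, -0.1760)
q' = (0.0028, 0.0339, 0.7179, 0.6953)
v' = (0.4760, -0.6800, 0.5560)
ω' = (0.8540, -1.1276, 1.0675)

p' = p + v·dt = (1.8160, 0.4680, -0.1760)
v' = v + a·dt = (0.4760, -0.6800, 0.5560)
ω×(Iω) gyroscopic = (-0.2002, 0.0176, 0.1664)
α = I⁻¹(τ − ω×Iω) = (1.3510, 4.3100, -0.8133)
ω + α·dt = (0.8540, -1.1276, 1.0675)
q⊗(0,ω) = (0.1414214, 1.6970568, 0.5656856, -0.5656856)
updated quaternion q' = (0.0028, 0.0339, 0.7179, 0.6953)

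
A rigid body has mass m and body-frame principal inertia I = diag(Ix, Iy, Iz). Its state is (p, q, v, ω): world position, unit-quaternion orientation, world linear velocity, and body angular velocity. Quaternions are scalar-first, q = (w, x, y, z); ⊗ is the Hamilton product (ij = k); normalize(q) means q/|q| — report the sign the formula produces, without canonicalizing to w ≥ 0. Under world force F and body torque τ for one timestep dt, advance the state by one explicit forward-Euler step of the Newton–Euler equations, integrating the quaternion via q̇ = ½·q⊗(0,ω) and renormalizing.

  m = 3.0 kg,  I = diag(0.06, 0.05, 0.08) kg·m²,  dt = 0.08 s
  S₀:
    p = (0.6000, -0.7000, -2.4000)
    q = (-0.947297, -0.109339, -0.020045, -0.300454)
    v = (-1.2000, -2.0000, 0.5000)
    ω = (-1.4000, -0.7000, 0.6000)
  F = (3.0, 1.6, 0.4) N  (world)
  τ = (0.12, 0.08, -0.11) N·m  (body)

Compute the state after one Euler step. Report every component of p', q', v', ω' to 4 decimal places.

p' = (0.5040, -0.8600, -2.3600)
q' = (-0.9446, -0.0650, 0.0259, -0.3205)
v' = (-1.1200, -1.9573, 0.5107)
ω' = (-1.2232, -0.5989, 0.4998)

α = I⁻¹(τ − ω×Iω) = (2.2100, 1.2640, -1.2525)
ω + α·dt = (-1.2232, -0.5989, 0.4998)
Hamilton product q⊗(0,ω) = (0.0131663, 1.1038710, 1.1493469, -0.5199039)
q + ½dt·q⊗(0,ω), renormalized = (-0.9446, -0.0650, 0.0259, -0.3205)
p' = p + v·dt = (0.5040, -0.8600, -2.3600)
new velocity v' = (-1.1200, -1.9573, 0.5107)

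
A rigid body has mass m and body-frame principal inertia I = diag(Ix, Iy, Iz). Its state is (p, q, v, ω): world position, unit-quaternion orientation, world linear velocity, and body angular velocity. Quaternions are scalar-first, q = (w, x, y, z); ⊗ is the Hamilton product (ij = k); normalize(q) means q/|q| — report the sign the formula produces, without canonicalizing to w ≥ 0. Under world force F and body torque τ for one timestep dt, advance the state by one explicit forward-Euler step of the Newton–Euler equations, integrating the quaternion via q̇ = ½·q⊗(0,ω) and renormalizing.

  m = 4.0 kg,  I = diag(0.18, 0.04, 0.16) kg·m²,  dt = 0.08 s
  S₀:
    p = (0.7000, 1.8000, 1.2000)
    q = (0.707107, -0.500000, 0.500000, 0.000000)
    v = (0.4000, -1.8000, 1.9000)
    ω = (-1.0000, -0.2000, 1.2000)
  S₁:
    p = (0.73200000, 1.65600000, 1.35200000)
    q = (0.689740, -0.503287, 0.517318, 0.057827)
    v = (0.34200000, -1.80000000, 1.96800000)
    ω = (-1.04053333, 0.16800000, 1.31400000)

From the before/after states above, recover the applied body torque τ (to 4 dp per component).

τ = (-0.1200, 0.1600, 0.2000)

Δω = ω₁−ω₀ = (-0.04053333, 0.36800000, 0.11400000)
gyro term ω₀×Iω₀ = (-0.0288, -0.0240, -0.0280)
applied torque τ = (-0.1200, 0.1600, 0.2000)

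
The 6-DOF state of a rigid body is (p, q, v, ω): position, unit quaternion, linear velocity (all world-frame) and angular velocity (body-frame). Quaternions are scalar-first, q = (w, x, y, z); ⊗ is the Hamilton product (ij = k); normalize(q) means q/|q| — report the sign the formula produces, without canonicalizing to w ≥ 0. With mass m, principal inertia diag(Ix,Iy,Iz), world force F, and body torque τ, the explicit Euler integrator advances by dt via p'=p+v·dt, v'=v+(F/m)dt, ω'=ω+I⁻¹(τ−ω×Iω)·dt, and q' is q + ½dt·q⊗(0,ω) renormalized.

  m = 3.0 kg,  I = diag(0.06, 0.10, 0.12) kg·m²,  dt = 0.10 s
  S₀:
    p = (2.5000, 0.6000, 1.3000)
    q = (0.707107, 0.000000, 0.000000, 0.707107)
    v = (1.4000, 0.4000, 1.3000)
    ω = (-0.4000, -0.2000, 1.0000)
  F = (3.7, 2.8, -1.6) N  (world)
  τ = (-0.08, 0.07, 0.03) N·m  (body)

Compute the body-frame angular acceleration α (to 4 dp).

α = (-1.2667, 0.4600, 0.2233)

precession coupling ω×(Iω) = (-0.0040, 0.0240, 0.0032)
α = I⁻¹(τ − ω×Iω) = (-1.2667, 0.4600, 0.2233)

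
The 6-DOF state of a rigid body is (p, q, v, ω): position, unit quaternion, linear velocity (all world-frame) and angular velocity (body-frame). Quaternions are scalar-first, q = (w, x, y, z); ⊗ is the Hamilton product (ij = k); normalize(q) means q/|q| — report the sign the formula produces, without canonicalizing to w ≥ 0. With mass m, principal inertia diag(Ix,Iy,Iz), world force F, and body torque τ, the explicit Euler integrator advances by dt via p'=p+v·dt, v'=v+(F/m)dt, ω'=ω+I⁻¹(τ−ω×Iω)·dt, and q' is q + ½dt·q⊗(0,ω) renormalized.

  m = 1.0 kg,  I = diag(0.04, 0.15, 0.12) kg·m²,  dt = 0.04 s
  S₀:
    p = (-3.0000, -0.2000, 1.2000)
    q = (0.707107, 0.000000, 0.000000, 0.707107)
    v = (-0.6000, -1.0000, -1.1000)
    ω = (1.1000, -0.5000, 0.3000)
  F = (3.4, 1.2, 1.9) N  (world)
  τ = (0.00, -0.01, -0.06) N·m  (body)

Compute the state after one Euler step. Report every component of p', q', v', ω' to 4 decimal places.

p' = (-3.0240, -0.2400, 1.1560)
q' = (0.7026, 0.0226, 0.0085, 0.7111)
v' = (-0.4640, -0.9520, -1.0240)
ω' = (1.0955, -0.4956, 0.3002)

a = F/m = (3.4000, 1.2000, 1.9000)
p' = p + v·dt = (-3.0240, -0.2400, 1.1560)
v + (F/m)dt = (-0.4640, -0.9520, -1.0240)
ω×(Iω) gyroscopic = (0.0045, -0.0264, -0.0605)
angular accel α = (-0.1125, 0.1093, 0.0042)
ω' = ω + α·dt = (1.0955, -0.4956, 0.3002)
q⊗(0,ω) = (-0.2121321, 1.1313712, 0.4242642, 0.2121321)
q' = normalize(q + ½dt·q⊗(0,ω)) = (0.7026, 0.0226, 0.0085, 0.7111)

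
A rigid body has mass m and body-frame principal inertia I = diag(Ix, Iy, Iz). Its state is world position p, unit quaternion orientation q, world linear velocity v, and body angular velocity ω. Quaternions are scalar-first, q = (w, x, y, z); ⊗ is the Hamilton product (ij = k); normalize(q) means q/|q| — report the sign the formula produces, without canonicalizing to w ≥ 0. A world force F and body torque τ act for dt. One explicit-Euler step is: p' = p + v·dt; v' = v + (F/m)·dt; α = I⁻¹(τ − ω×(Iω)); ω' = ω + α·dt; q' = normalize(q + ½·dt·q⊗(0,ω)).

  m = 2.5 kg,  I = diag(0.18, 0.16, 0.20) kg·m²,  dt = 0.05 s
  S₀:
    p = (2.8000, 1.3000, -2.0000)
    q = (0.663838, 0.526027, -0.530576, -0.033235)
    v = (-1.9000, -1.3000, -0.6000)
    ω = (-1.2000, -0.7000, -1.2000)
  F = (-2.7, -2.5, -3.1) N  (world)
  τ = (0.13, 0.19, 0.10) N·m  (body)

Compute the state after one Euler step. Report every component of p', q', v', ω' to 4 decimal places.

p' = (2.7050, 1.2350, -2.0300)
q' = (0.6686, 0.5209, -0.5249, -0.0782)
v' = (-1.9540, -1.3500, -0.6620)
ω' = (-1.1732, -0.6316, -1.1708)

α = I⁻¹(τ − ω×Iω) = (0.5356, 1.3675, 0.5840)
ω' = ω + α·dt = (-1.1732, -0.6316, -1.1708)
q⊗(0,ω) = (0.2199472, -0.1831789, 0.2064278, -1.8015157)
updated quaternion q' = (0.6686, 0.5209, -0.5249, -0.0782)
p + v·dt = (2.7050, 1.2350, -2.0300)
v + (F/m)dt = (-1.9540, -1.3500, -0.6620)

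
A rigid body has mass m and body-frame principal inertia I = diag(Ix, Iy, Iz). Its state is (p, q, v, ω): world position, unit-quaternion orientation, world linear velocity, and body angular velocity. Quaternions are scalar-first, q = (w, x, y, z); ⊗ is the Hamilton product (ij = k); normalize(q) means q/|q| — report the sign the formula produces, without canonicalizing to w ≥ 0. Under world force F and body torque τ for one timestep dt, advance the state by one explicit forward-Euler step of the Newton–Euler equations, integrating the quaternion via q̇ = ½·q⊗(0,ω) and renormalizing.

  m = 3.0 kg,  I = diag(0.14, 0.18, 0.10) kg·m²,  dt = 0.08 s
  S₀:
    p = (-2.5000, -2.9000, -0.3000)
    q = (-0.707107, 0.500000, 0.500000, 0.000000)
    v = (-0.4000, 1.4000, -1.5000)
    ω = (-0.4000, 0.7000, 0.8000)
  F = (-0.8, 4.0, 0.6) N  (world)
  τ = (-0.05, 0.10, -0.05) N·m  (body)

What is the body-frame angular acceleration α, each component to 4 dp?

α = (-0.0371, 0.6267, -0.3880)

ω×(Iω) gyroscopic = (-0.0448, -0.0128, -0.0112)
(τ − ω×Iω)/I = (-0.0371, 0.6267, -0.3880)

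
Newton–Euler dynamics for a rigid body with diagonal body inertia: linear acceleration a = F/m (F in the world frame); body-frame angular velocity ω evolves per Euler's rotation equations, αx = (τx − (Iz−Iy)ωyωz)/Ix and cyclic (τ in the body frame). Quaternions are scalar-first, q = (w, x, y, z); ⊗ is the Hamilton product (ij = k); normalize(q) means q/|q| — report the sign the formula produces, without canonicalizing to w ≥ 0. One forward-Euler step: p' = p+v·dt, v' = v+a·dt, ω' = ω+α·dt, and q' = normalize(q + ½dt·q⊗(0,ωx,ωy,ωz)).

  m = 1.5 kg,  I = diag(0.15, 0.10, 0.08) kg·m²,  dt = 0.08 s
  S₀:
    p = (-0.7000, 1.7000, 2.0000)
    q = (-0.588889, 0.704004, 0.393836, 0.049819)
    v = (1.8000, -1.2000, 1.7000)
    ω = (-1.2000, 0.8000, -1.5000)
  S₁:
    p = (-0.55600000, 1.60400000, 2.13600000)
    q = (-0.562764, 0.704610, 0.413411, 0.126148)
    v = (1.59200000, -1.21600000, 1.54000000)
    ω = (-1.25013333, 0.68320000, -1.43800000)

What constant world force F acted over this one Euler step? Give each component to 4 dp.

Δv = v₁−v₀ = (-0.20800000, -0.01600000, -0.16000000)
applied force F = (-3.9000, -0.3000, -3.0000)

F = (-3.9000, -0.3000, -3.0000)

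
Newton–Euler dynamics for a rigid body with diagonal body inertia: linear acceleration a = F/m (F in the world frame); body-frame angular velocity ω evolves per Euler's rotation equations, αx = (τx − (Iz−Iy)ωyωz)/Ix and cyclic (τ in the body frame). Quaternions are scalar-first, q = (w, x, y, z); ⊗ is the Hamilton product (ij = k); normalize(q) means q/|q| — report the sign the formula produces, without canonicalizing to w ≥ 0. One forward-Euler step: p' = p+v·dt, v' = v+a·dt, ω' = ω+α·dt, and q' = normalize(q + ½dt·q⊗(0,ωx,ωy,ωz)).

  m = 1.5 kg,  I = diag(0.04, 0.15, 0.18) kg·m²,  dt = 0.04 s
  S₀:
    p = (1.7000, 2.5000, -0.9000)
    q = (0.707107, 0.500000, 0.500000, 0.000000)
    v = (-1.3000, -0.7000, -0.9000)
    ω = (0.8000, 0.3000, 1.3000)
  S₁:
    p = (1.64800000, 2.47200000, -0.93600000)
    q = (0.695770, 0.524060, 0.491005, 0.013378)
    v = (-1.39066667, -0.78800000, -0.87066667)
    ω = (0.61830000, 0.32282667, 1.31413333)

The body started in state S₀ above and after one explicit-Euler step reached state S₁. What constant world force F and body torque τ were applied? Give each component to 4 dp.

F = (-3.4000, -3.3000, 1.1000)
τ = (-0.1700, -0.0600, 0.0900)

velocity change Δv = (-0.09066667, -0.08800000, 0.02933333)
m·(v₁−v₀)/dt = (-3.4000, -3.3000, 1.1000)
rate change Δω = (-0.18170000, 0.02282667, 0.01413333)
precession coupling = (0.0117, -0.1456, 0.0264)
τ = I·(Δω/dt) + ω₀×(Iω₀) = (-0.1700, -0.0600, 0.0900)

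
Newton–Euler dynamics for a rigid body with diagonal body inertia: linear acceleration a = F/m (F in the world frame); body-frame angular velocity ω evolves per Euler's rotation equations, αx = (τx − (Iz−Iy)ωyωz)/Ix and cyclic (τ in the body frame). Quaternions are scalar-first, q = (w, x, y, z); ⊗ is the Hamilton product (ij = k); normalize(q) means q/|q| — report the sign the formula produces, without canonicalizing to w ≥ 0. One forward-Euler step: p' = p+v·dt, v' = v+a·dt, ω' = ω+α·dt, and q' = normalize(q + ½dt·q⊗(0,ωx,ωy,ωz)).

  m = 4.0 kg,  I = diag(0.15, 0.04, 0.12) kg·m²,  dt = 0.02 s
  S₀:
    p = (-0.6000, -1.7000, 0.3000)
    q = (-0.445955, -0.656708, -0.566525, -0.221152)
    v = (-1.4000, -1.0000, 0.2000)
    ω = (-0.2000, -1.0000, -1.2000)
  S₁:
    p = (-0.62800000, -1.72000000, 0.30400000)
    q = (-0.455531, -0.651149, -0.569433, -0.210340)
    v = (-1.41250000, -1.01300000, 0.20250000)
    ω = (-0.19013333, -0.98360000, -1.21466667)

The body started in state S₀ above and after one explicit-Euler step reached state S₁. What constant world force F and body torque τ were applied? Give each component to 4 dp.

F = (-2.5000, -2.6000, 0.5000)
τ = (0.1700, 0.0400, -0.1100)

ω₁ − ω₀ = (0.00986667, 0.01640000, -0.01466667)
applied torque τ = (0.1700, 0.0400, -0.1100)
Δv = v₁−v₀ = (-0.01250000, -0.01300000, 0.00250000)
applied force F = (-2.5000, -2.6000, 0.5000)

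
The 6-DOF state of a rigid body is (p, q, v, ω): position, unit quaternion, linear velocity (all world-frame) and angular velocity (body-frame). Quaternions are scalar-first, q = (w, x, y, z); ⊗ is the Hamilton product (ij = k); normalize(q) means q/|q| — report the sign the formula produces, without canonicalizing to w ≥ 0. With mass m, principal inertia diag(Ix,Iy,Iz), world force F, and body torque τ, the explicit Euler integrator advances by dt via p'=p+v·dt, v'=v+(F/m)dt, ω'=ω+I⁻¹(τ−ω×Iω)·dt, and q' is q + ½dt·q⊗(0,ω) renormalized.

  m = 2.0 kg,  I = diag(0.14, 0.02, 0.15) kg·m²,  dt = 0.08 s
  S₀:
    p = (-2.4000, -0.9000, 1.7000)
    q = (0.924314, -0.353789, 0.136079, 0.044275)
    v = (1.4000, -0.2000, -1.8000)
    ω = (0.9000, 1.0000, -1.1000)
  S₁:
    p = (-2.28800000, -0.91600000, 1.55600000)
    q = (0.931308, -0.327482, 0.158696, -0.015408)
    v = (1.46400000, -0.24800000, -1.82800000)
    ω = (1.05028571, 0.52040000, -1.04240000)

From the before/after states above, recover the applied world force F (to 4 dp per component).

velocity change Δv = (0.06400000, -0.04800000, -0.02800000)
m·(v₁−v₀)/dt = (1.6000, -1.2000, -0.7000)

F = (1.6000, -1.2000, -0.7000)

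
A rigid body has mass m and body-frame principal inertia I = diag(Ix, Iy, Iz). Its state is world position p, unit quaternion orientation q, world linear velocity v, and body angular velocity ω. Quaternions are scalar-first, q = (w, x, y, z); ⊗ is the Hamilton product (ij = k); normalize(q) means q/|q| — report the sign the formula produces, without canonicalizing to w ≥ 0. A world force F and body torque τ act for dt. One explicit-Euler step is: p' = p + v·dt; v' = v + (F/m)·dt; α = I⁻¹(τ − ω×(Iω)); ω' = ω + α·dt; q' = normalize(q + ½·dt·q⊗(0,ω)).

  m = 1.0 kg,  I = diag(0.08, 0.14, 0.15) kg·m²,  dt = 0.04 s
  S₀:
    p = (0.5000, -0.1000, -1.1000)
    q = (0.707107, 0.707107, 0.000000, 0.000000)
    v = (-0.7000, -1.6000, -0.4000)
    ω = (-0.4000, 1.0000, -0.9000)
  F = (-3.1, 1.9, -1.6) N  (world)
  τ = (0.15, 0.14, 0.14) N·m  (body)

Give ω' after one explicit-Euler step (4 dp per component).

ω' = (-0.3205, 1.0472, -0.8563)

α = I⁻¹(τ − ω×Iω) = (1.9875, 1.1800, 1.0933)
new body rate ω' = (-0.3205, 1.0472, -0.8563)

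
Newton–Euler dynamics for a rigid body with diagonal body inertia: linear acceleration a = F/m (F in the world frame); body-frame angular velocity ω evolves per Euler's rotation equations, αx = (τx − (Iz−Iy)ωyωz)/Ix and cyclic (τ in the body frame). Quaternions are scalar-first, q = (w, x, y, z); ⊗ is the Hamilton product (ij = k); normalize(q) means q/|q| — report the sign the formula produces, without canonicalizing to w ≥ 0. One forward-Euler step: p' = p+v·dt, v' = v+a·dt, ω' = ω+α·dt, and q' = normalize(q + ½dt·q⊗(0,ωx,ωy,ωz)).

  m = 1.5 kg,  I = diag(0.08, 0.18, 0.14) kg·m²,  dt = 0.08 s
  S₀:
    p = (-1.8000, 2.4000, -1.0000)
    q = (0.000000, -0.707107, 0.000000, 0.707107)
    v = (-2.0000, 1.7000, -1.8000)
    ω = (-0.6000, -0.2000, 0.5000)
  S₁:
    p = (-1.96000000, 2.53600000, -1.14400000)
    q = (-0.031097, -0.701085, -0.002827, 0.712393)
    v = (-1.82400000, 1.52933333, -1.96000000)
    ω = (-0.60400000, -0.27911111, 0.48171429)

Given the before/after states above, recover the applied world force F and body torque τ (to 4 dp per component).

F = (3.3000, -3.2000, -3.0000)
τ = (0.0000, -0.1600, -0.0200)

Δω = ω₁−ω₀ = (-0.00400000, -0.07911111, -0.01828571)
precession coupling = (0.0040, 0.0180, 0.0120)
τ = I·(Δω/dt) + ω₀×(Iω₀) = (0.0000, -0.1600, -0.0200)
Δv = v₁−v₀ = (0.17600000, -0.17066667, -0.16000000)
applied force F = (3.3000, -3.2000, -3.0000)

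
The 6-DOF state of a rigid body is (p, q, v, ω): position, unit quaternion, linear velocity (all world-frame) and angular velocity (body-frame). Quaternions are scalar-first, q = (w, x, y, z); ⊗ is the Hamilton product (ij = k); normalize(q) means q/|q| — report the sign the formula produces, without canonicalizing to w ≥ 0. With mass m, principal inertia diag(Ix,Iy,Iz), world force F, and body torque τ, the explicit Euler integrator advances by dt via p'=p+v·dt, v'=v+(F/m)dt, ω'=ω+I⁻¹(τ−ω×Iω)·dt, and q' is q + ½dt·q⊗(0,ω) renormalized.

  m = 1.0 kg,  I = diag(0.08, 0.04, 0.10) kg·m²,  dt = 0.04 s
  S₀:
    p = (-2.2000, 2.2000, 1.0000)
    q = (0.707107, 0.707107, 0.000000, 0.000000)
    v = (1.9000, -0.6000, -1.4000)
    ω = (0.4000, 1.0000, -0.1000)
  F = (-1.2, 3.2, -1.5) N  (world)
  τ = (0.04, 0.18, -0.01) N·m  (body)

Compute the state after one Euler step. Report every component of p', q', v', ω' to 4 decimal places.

a = F/m = (-1.2000, 3.2000, -1.5000)
p' = p + v·dt = (-2.1240, 2.1760, 0.9440)
v' = v + a·dt = (1.8520, -0.4720, -1.4600)
gyro term ω×Iω = (-0.0060, 0.0008, -0.0160)
(τ − ω×Iω)/I = (0.5750, 4.4800, 0.0600)
ω + α·dt = (0.4230, 1.1792, -0.0976)
Hamilton product q⊗(0,ω) = (-0.2828428, 0.2828428, 0.7778177, 0.6363963)
q' = normalize(q + ½dt·q⊗(0,ω)) = (0.7013, 0.7126, 0.0156, 0.0127)

p' = (-2.1240, 2.1760, 0.9440)
q' = (0.7013, 0.7126, 0.0156, 0.0127)
v' = (1.8520, -0.4720, -1.4600)
ω' = (0.4230, 1.1792, -0.0976)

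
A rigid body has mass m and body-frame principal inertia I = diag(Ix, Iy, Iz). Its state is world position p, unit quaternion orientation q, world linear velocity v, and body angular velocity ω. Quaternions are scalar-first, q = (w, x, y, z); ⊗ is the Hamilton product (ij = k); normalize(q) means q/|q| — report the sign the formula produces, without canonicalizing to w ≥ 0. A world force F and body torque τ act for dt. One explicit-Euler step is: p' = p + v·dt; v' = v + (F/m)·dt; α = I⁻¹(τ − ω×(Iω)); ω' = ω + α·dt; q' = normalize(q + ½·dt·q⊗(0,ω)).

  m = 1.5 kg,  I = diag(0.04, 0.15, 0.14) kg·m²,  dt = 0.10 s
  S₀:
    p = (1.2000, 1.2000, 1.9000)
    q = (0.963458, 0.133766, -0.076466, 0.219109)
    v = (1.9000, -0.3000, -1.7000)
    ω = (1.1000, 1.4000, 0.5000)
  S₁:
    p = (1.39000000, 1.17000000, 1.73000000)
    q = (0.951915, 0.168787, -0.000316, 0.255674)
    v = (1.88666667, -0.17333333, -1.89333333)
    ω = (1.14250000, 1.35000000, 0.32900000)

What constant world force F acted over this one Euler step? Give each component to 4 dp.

Δv = v₁−v₀ = (-0.01333333, 0.12666667, -0.19333333)
m·(v₁−v₀)/dt = (-0.2000, 1.9000, -2.9000)

F = (-0.2000, 1.9000, -2.9000)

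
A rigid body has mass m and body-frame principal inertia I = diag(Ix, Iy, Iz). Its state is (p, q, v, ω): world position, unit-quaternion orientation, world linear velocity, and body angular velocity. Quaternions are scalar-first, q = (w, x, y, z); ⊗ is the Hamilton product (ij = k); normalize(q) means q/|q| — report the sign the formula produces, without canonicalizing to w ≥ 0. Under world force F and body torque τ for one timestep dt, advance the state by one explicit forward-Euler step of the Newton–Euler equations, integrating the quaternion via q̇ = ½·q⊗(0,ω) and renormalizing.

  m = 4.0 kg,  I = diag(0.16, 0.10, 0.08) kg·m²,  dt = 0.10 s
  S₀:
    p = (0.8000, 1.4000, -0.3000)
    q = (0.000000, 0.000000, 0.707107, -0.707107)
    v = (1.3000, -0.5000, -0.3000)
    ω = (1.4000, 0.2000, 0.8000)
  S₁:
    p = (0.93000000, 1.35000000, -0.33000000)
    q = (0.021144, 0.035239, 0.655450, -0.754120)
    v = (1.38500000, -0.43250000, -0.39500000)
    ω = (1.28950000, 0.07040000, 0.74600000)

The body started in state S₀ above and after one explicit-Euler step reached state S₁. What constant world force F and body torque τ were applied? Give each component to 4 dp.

F = (3.4000, 2.7000, -3.8000)
τ = (-0.1800, -0.0400, -0.0600)

Δω = ω₁−ω₀ = (-0.11050000, -0.12960000, -0.05400000)
gyro term ω₀×Iω₀ = (-0.0032, 0.0896, -0.0168)
applied torque τ = (-0.1800, -0.0400, -0.0600)
Δv = v₁−v₀ = (0.08500000, 0.06750000, -0.09500000)
m·(v₁−v₀)/dt = (3.4000, 2.7000, -3.8000)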